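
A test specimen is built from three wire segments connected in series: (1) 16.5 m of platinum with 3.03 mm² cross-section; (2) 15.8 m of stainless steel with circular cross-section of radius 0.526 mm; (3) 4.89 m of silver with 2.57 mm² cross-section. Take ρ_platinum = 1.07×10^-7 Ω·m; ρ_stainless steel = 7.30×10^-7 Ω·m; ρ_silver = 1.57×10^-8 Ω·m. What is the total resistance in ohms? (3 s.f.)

Seg 1: A = 3.03 mm² = 3.030e-06 m²
R_1 = (1.07×10^-7)(16.5)/(3.030e-06) = 0.5827 Ω
Seg 2: A = πr² = π(5.2600e-04 m)² = 8.692e-07 m²
R_2 = (7.30×10^-7)(15.8)/(8.692e-07) = 13.27 Ω
Seg 3: A = 2.57 mm² = 2.570e-06 m²
R_3 = (1.57×10^-8)(4.89)/(2.570e-06) = 0.02987 Ω
R_total = R_1 + R_2 + R_3 = 13.9 Ω

13.9 Ω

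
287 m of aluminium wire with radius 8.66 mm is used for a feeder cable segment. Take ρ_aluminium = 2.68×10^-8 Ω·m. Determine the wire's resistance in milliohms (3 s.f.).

32.6 mΩ

A = πr² = π(8.6600e-03 m)² = 2.356e-04 m²
R = ρL/A = (2.68×10^-8)(287 m)/(2.356e-04 m²) = 32.6 mΩ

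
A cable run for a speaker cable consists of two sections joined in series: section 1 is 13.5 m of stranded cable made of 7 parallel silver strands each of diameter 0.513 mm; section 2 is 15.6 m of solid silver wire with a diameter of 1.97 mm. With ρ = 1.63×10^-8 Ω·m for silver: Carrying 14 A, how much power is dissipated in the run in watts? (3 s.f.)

Section 1: A_strand = π(2.5650e-04)² = 2.067e-07 m²; R₁ = ρL/(N·A_s) = (1.63×10^-8)(13.5)/(7×2.067e-07) = 0.1521 Ω
Section 2: A = π(d/2)² = π(9.8500e-04 m)² = 3.048e-06 m²
R₂ = (1.63×10^-8)(15.6)/(3.048e-06) = 0.08342 Ω
R = R₁ + R₂ = 0.2355 Ω
P = I²R = (14)² × 0.2355 = 46.2 W

46.2 W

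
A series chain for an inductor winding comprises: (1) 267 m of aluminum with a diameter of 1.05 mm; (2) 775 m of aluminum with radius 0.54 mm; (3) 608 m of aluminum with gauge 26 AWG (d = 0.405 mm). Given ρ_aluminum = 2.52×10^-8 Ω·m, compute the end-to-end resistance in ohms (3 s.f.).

Seg 1: A = π(d/2)² = π(5.2500e-04 m)² = 8.659e-07 m²
R_1 = (2.52×10^-8)(267)/(8.659e-07) = 7.77 Ω
Seg 2: A = πr² = π(5.4000e-04 m)² = 9.161e-07 m²
R_2 = (2.52×10^-8)(775)/(9.161e-07) = 21.32 Ω
Seg 3: A = π(0.405/2 mm)² = π(2.0250e-04 m)² = 1.288e-07 m²
R_3 = (2.52×10^-8)(608)/(1.288e-07) = 118.9 Ω
R_total = R_1 + R_2 + R_3 = 148 Ω

148 Ω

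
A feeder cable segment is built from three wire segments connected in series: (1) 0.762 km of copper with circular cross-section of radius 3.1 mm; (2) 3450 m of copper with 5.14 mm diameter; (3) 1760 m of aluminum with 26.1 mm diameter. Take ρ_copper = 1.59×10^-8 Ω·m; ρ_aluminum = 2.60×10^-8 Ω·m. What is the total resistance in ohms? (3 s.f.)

3.13 Ω

Seg 1: A = πr² = π(3.1000e-03 m)² = 3.019e-05 m²
R_1 = (1.59×10^-8)(762)/(3.019e-05) = 0.4013 Ω
Seg 2: A = π(d/2)² = π(2.5700e-03 m)² = 2.075e-05 m²
R_2 = (1.59×10^-8)(3450)/(2.075e-05) = 2.644 Ω
Seg 3: A = π(d/2)² = π(1.3050e-02 m)² = 5.350e-04 m²
R_3 = (2.60×10^-8)(1760)/(5.350e-04) = 0.08553 Ω
R_total = R_1 + R_2 + R_3 = 3.13 Ω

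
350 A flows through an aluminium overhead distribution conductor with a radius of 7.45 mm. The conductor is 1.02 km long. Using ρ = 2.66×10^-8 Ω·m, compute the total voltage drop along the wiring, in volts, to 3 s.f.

A = πr² = π(7.4500e-03 m)² = 1.744e-04 m²
R = ρL/A = (2.66×10^-8)(1020)/(1.744e-04) = 0.1556 Ω
V = IR = 350 × 0.1556 = 54.5 V

54.5 V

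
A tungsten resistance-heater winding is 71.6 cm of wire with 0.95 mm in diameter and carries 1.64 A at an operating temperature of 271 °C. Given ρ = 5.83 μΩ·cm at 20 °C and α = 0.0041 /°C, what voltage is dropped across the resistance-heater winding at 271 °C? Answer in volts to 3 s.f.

ρ = 5.83 μΩ·cm = 5.83×10^-8 Ω·m
A = π(d/2)² = π(4.7500e-04 m)² = 7.088e-07 m²
R₍20₎ = ρL/A = (5.83×10^-8)(0.716)/(7.088e-07) = 0.05889 Ω
R₍271₎ = R₍20₎(1 + αΔT) = 0.05889 × (1 + 0.0041×251) = 0.1195 Ω
V = IR = 1.64 × 0.1195 = 0.196 V

0.196 V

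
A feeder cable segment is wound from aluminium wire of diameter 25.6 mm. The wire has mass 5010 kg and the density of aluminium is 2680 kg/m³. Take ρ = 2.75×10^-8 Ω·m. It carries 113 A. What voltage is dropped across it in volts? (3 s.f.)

A = π(d/2)² = π(1.2800e-02 m)² = 5.1472e-04 m²
L = m/(density·A) = 5010/(2680×5.1472e-04) = 3632 m
R = ρL/A = (2.75×10^-8)(3632)/(5.1472e-04) = 0.194 Ω
V = IR = 113 × 0.194 = 21.9 V

21.9 V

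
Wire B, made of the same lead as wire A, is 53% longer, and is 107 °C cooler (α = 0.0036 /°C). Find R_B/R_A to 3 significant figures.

0.941

R ∝ ρL/d² with ρ ∝ (1+αΔT), so R_B/R_A = (1 + 53/100) × (1 − 0.0036×107)
= 1.53 × 0.6148 = 0.941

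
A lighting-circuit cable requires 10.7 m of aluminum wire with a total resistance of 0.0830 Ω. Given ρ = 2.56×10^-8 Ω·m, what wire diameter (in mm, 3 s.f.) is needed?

A = ρL/R = (2.56×10^-8)(10.7)/(0.083) = 3.300e-06 m²
d = 2√(A/π) = 2.050e-03 m = 2.05 mm

2.05 mm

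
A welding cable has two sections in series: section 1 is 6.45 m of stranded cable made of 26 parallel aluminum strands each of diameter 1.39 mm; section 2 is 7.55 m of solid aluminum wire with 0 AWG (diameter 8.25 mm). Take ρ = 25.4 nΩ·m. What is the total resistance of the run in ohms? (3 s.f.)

ρ = 25.4 nΩ·m = 2.54×10^-8 Ω·m
Section 1: A_strand = π(6.9500e-04)² = 1.517e-06 m²; R₁ = ρL/(N·A_s) = (2.54×10^-8)(6.45)/(26×1.517e-06) = 0.004152 Ω
Section 2: A = π(8.25/2 mm)² = π(4.1250e-03 m)² = 5.346e-05 m²
R₂ = (2.54×10^-8)(7.55)/(5.346e-05) = 0.003587 Ω
R = R₁ + R₂ = 0.00774 Ω

0.00774 Ω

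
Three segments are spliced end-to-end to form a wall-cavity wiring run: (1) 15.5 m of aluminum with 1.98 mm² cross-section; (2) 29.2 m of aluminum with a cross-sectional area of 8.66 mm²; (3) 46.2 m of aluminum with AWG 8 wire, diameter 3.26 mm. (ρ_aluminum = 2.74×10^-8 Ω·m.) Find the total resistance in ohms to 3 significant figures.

0.459 Ω

Seg 1: A = 1.98 mm² = 1.980e-06 m²
R_1 = (2.74×10^-8)(15.5)/(1.980e-06) = 0.2145 Ω
Seg 2: A = 8.66 mm² = 8.660e-06 m²
R_2 = (2.74×10^-8)(29.2)/(8.660e-06) = 0.09239 Ω
Seg 3: A = π(3.26/2 mm)² = π(1.6300e-03 m)² = 8.347e-06 m²
R_3 = (2.74×10^-8)(46.2)/(8.347e-06) = 0.1517 Ω
R_total = R_1 + R_2 + R_3 = 0.459 Ω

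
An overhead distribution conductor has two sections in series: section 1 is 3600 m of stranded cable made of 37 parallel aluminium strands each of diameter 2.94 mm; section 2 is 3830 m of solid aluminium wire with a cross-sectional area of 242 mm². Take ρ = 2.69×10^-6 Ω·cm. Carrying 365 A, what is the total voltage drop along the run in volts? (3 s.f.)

ρ = 2.69×10^-6 Ω·cm = 2.69×10^-8 Ω·m
Section 1: A_strand = π(1.4700e-03)² = 6.789e-06 m²; R₁ = ρL/(N·A_s) = (2.69×10^-8)(3600)/(37×6.789e-06) = 0.3855 Ω
Section 2: A = 242 mm² = 2.420e-04 m²
R₂ = (2.69×10^-8)(3830)/(2.420e-04) = 0.4257 Ω
R = R₁ + R₂ = 0.8113 Ω
V = IR = 365 × 0.8113 = 296 V

296 V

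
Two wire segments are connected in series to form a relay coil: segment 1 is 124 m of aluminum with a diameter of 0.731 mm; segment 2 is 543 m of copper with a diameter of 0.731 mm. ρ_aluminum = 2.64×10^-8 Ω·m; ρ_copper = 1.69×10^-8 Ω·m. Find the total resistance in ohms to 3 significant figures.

29.7 Ω

Segment 1: A = π(d/2)² = π(3.6550e-04 m)² = 4.197e-07 m²
R₁ = ρL/A = (2.64×10^-8)(124)/(4.197e-07) = 7.8 Ω
R₂ = (1.69×10^-8)(543)/(4.197e-07) = 21.87 Ω
R = R₁ + R₂ = 29.7 Ω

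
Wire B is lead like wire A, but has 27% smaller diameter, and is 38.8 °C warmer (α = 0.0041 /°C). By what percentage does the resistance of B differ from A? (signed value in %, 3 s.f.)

R ∝ ρL/d² with ρ ∝ (1+αΔT), so R_B/R_A = (1 − 27/100)⁻² × (1 + 0.0041×38.8)
= 1.877 × 1.159 = 2.175
(R_B − R_A)/R_A = 2.175 − 1 = 118%

118%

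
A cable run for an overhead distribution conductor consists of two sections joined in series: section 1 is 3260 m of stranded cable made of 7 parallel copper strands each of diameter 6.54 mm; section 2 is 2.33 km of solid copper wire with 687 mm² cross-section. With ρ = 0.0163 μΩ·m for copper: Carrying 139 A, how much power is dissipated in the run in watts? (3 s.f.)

5430 W

ρ = 0.0163 μΩ·m = 1.63×10^-8 Ω·m
Section 1: A_strand = π(3.2700e-03)² = 3.359e-05 m²; R₁ = ρL/(N·A_s) = (1.63×10^-8)(3260)/(7×3.359e-05) = 0.226 Ω
Section 2: A = 687 mm² = 6.870e-04 m²
R₂ = (1.63×10^-8)(2330)/(6.870e-04) = 0.05528 Ω
R = R₁ + R₂ = 0.2813 Ω
P = I²R = (139)² × 0.2813 = 5430 W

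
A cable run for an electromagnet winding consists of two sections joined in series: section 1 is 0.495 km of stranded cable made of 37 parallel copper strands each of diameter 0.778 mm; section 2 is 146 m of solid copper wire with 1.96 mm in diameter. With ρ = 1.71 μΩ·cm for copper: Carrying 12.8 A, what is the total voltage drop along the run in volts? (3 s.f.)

16.8 V

ρ = 1.71 μΩ·cm = 1.71×10^-8 Ω·m
Section 1: A_strand = π(3.8900e-04)² = 4.754e-07 m²; R₁ = ρL/(N·A_s) = (1.71×10^-8)(495)/(37×4.754e-07) = 0.4812 Ω
Section 2: A = π(d/2)² = π(9.8000e-04 m)² = 3.017e-06 m²
R₂ = (1.71×10^-8)(146)/(3.017e-06) = 0.8275 Ω
R = R₁ + R₂ = 1.309 Ω
V = IR = 12.8 × 1.309 = 16.8 V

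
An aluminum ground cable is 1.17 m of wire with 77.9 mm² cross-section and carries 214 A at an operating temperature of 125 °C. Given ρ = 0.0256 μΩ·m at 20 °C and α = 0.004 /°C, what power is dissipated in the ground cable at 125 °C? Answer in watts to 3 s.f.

25.0 W

ρ = 0.0256 μΩ·m = 2.56×10^-8 Ω·m
A = 77.9 mm² = 7.790e-05 m²
R₍20₎ = ρL/A = (2.56×10^-8)(1.17)/(7.790e-05) = 3.845×10^-4 Ω
R₍125₎ = R₍20₎(1 + αΔT) = 3.845×10^-4 × (1 + 0.004×105) = 5.460×10^-4 Ω
P = I²R = (214)² × 5.460×10^-4 = 25.0 W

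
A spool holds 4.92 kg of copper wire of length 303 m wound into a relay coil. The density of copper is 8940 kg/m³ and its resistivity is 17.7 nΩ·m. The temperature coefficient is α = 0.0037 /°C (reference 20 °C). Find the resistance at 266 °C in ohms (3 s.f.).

5.64 Ω

ρ = 17.7 nΩ·m = 1.77×10^-8 Ω·m
A = m/(density·L) = 4.92/(8940×303) = 1.8163e-06 m²
R = ρL/A = (1.77×10^-8)(303)/(1.8163e-06) = 2.953 Ω
R(266 °C) = 2.953 × (1 + 0.0037×246) = 5.64 Ω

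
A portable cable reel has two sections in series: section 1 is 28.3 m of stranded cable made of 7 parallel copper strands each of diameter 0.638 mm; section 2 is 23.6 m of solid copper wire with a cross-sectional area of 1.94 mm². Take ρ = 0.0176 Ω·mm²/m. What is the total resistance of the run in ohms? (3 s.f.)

ρ = 0.0176 Ω·mm²/m = 1.76×10^-8 Ω·m
Section 1: A_strand = π(3.1900e-04)² = 3.197e-07 m²; R₁ = ρL/(N·A_s) = (1.76×10^-8)(28.3)/(7×3.197e-07) = 0.2226 Ω
Section 2: A = 1.94 mm² = 1.940e-06 m²
R₂ = (1.76×10^-8)(23.6)/(1.940e-06) = 0.2141 Ω
R = R₁ + R₂ = 0.437 Ω

0.437 Ω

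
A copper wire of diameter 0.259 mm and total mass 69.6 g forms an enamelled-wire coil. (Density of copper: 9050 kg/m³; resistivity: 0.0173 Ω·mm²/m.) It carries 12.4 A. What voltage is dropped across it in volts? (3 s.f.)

594 V

ρ = 0.0173 Ω·mm²/m = 1.73×10^-8 Ω·m
A = π(d/2)² = π(1.2950e-04 m)² = 5.2685e-08 m²
L = m/(density·A) = 0.0696/(9050×5.2685e-08) = 146 m
R = ρL/A = (1.73×10^-8)(146)/(5.2685e-08) = 47.93 Ω
V = IR = 12.4 × 47.93 = 594 V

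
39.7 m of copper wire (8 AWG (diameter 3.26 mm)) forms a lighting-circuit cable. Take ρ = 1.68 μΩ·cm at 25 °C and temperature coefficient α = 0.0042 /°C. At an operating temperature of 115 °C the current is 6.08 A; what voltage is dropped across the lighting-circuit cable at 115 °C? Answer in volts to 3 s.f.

ρ = 1.68 μΩ·cm = 1.68×10^-8 Ω·m
A = π(3.26/2 mm)² = π(1.6300e-03 m)² = 8.347e-06 m²
R₍25₎ = ρL/A = (1.68×10^-8)(39.7)/(8.347e-06) = 0.07991 Ω
R₍115₎ = R₍25₎(1 + αΔT) = 0.07991 × (1 + 0.0042×90) = 0.1101 Ω
V = IR = 6.08 × 0.1101 = 0.669 V

0.669 V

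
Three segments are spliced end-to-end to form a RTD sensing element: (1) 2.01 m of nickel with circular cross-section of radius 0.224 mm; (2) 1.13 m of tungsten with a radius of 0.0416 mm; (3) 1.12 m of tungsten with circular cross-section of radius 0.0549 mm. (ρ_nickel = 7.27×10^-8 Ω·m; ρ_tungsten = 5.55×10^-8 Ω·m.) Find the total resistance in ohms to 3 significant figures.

19.0 Ω

Seg 1: A = πr² = π(2.2400e-04 m)² = 1.576e-07 m²
R_1 = (7.27×10^-8)(2.01)/(1.576e-07) = 0.927 Ω
Seg 2: A = πr² = π(4.1600e-05 m)² = 5.437e-09 m²
R_2 = (5.55×10^-8)(1.13)/(5.437e-09) = 11.54 Ω
Seg 3: A = πr² = π(5.4900e-05 m)² = 9.469e-09 m²
R_3 = (5.55×10^-8)(1.12)/(9.469e-09) = 6.565 Ω
R_total = R_1 + R_2 + R_3 = 19.0 Ω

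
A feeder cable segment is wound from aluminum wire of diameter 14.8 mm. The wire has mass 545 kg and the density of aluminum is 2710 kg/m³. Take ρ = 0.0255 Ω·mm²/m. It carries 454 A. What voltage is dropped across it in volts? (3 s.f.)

78.7 V

ρ = 0.0255 Ω·mm²/m = 2.55×10^-8 Ω·m
A = π(d/2)² = π(7.4000e-03 m)² = 1.7203e-04 m²
L = m/(density·A) = 545/(2710×1.7203e-04) = 1169 m
R = ρL/A = (2.55×10^-8)(1169)/(1.7203e-04) = 0.1733 Ω
V = IR = 454 × 0.1733 = 78.7 V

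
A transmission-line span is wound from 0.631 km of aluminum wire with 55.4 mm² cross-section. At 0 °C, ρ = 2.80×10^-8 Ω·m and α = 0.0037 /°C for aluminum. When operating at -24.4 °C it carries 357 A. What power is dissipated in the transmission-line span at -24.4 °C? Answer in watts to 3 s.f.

A = 55.4 mm² = 5.540e-05 m²
R₍0₎ = ρL/A = (2.80×10^-8)(631)/(5.540e-05) = 0.3189 Ω
R₍-24.4₎ = R₍0₎(1 + αΔT) = 0.3189 × (1 + 0.0037×-24.4) = 0.2901 Ω
P = I²R = (357)² × 0.2901 = 37000 W

37000 W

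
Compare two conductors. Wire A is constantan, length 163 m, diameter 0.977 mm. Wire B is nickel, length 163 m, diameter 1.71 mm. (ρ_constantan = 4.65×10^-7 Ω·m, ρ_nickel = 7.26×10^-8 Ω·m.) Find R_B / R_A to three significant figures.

R ∝ ρL/d², so R_B/R_A = (ρ_B/ρ_A) × (d_A/d_B)²
= (7.26×10^-8/4.65×10^-7) × (0.977/1.71)² = 0.0510

0.0510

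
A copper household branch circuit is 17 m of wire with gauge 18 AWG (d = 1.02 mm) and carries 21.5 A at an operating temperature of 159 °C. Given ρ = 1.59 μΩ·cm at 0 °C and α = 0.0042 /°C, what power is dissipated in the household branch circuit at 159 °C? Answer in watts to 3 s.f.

ρ = 1.59 μΩ·cm = 1.59×10^-8 Ω·m
A = π(1.02/2 mm)² = π(5.1000e-04 m)² = 8.171e-07 m²
R₍0₎ = ρL/A = (1.59×10^-8)(17)/(8.171e-07) = 0.3308 Ω
R₍159₎ = R₍0₎(1 + αΔT) = 0.3308 × (1 + 0.0042×159) = 0.5517 Ω
P = I²R = (21.5)² × 0.5517 = 255 W

255 W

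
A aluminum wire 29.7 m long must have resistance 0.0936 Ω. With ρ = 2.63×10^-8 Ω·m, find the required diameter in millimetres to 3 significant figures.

3.26 mm

A = ρL/R = (2.63×10^-8)(29.7)/(0.0936) = 8.345e-06 m²
d = 2√(A/π) = 3.260e-03 m = 3.26 mm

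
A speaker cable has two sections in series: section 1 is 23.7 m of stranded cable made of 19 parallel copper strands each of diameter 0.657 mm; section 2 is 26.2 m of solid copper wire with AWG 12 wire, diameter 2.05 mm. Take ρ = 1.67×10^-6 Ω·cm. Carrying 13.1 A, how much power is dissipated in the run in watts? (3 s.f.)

ρ = 1.67×10^-6 Ω·cm = 1.67×10^-8 Ω·m
Section 1: A_strand = π(3.2850e-04)² = 3.390e-07 m²; R₁ = ρL/(N·A_s) = (1.67×10^-8)(23.7)/(19×3.390e-07) = 0.06145 Ω
Section 2: A = π(2.05/2 mm)² = π(1.0250e-03 m)² = 3.301e-06 m²
R₂ = (1.67×10^-8)(26.2)/(3.301e-06) = 0.1326 Ω
R = R₁ + R₂ = 0.194 Ω
P = I²R = (13.1)² × 0.194 = 33.3 W

33.3 W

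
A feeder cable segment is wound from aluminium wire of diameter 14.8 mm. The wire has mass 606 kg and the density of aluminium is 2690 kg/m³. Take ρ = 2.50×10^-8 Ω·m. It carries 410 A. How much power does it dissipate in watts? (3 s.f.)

32000 W

A = π(d/2)² = π(7.4000e-03 m)² = 1.7203e-04 m²
L = m/(density·A) = 606/(2690×1.7203e-04) = 1310 m
R = ρL/A = (2.50×10^-8)(1310)/(1.7203e-04) = 0.1903 Ω
P = I²R = (410)² × 0.1903 = 32000 W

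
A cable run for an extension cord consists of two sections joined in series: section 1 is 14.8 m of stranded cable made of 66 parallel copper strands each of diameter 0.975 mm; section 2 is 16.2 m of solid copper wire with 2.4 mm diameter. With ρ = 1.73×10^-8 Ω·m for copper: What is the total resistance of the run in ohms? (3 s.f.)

0.0671 Ω

Section 1: A_strand = π(4.8750e-04)² = 7.466e-07 m²; R₁ = ρL/(N·A_s) = (1.73×10^-8)(14.8)/(66×7.466e-07) = 0.005196 Ω
Section 2: A = π(d/2)² = π(1.2000e-03 m)² = 4.524e-06 m²
R₂ = (1.73×10^-8)(16.2)/(4.524e-06) = 0.06195 Ω
R = R₁ + R₂ = 0.0671 Ω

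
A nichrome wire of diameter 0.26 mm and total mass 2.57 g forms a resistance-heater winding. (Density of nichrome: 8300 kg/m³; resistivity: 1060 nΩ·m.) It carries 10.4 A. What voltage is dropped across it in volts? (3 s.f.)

1210 V

ρ = 1060 nΩ·m = 1.06×10^-6 Ω·m
A = π(d/2)² = π(1.3000e-04 m)² = 5.3093e-08 m²
L = m/(density·A) = 0.00257/(8300×5.3093e-08) = 5.832 m
R = ρL/A = (1.06×10^-6)(5.832)/(5.3093e-08) = 116.4 Ω
V = IR = 10.4 × 116.4 = 1210 V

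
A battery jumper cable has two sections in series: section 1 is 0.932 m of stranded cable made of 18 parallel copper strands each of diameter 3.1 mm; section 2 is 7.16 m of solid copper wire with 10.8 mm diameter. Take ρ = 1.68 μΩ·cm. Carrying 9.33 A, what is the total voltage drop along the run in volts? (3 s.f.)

0.0133 V

ρ = 1.68 μΩ·cm = 1.68×10^-8 Ω·m
Section 1: A_strand = π(1.5500e-03)² = 7.548e-06 m²; R₁ = ρL/(N·A_s) = (1.68×10^-8)(0.932)/(18×7.548e-06) = 1.152×10^-4 Ω
Section 2: A = π(d/2)² = π(5.4000e-03 m)² = 9.161e-05 m²
R₂ = (1.68×10^-8)(7.16)/(9.161e-05) = 0.001313 Ω
R = R₁ + R₂ = 0.001428 Ω
V = IR = 9.33 × 0.001428 = 0.0133 V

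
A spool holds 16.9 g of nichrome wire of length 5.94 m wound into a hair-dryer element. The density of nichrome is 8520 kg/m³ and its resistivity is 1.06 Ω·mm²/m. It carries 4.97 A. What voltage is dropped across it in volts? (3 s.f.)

ρ = 1.06 Ω·mm²/m = 1.06×10^-6 Ω·m
A = m/(density·L) = 0.0169/(8520×5.94) = 3.3393e-07 m²
R = ρL/A = (1.06×10^-6)(5.94)/(3.3393e-07) = 18.86 Ω
V = IR = 4.97 × 18.86 = 93.7 V

93.7 V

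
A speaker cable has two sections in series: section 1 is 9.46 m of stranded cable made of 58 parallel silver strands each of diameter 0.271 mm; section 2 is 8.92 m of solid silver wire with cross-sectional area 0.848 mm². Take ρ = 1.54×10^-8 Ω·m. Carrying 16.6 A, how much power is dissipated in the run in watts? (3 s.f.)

56.6 W

Section 1: A_strand = π(1.3550e-04)² = 5.768e-08 m²; R₁ = ρL/(N·A_s) = (1.54×10^-8)(9.46)/(58×5.768e-08) = 0.04355 Ω
Section 2: A = 0.848 mm² = 8.480e-07 m²
R₂ = (1.54×10^-8)(8.92)/(8.480e-07) = 0.162 Ω
R = R₁ + R₂ = 0.2055 Ω
P = I²R = (16.6)² × 0.2055 = 56.6 W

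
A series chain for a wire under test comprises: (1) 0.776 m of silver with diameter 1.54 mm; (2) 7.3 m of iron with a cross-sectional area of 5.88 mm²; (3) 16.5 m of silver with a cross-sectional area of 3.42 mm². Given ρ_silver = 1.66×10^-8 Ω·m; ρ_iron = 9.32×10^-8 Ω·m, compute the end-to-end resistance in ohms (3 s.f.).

0.203 Ω

Seg 1: A = π(d/2)² = π(7.7000e-04 m)² = 1.863e-06 m²
R_1 = (1.66×10^-8)(0.776)/(1.863e-06) = 0.006916 Ω
Seg 2: A = 5.88 mm² = 5.880e-06 m²
R_2 = (9.32×10^-8)(7.3)/(5.880e-06) = 0.1157 Ω
Seg 3: A = 3.42 mm² = 3.420e-06 m²
R_3 = (1.66×10^-8)(16.5)/(3.420e-06) = 0.08009 Ω
R_total = R_1 + R_2 + R_3 = 0.203 Ω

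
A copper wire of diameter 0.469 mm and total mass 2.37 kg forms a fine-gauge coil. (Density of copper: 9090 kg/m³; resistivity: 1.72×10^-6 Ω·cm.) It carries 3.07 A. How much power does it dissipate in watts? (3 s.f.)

1420 W

ρ = 1.72×10^-6 Ω·cm = 1.72×10^-8 Ω·m
A = π(d/2)² = π(2.3450e-04 m)² = 1.7276e-07 m²
L = m/(density·A) = 2.37/(9090×1.7276e-07) = 1509 m
R = ρL/A = (1.72×10^-8)(1509)/(1.7276e-07) = 150.3 Ω
P = I²R = (3.07)² × 150.3 = 1420 W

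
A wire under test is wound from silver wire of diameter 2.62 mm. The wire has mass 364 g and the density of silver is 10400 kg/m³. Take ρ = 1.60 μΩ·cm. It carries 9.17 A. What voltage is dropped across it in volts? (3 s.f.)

ρ = 1.60 μΩ·cm = 1.60×10^-8 Ω·m
A = π(d/2)² = π(1.3100e-03 m)² = 5.3913e-06 m²
L = m/(density·A) = 0.364/(10400×5.3913e-06) = 6.492 m
R = ρL/A = (1.60×10^-8)(6.492)/(5.3913e-06) = 0.01927 Ω
V = IR = 9.17 × 0.01927 = 0.177 V

0.177 V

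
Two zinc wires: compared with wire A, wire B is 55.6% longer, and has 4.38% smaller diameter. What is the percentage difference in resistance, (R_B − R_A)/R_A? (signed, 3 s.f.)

70.2%

R ∝ L/d², so R_B/R_A = (1 + 55.6/100) × (1 − 4.38/100)⁻²
= 1.556 × 1.094 = 1.702
(R_B − R_A)/R_A = 1.702 − 1 = 70.2%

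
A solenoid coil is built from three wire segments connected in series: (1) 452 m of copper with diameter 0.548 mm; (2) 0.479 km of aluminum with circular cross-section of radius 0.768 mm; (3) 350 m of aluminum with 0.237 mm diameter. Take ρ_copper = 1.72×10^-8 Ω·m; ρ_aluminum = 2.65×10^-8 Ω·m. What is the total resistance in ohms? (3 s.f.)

250 Ω

Seg 1: A = π(d/2)² = π(2.7400e-04 m)² = 2.359e-07 m²
R_1 = (1.72×10^-8)(452)/(2.359e-07) = 32.96 Ω
Seg 2: A = πr² = π(7.6800e-04 m)² = 1.853e-06 m²
R_2 = (2.65×10^-8)(479)/(1.853e-06) = 6.85 Ω
Seg 3: A = π(d/2)² = π(1.1850e-04 m)² = 4.412e-08 m²
R_3 = (2.65×10^-8)(350)/(4.412e-08) = 210.2 Ω
R_total = R_1 + R_2 + R_3 = 250 Ω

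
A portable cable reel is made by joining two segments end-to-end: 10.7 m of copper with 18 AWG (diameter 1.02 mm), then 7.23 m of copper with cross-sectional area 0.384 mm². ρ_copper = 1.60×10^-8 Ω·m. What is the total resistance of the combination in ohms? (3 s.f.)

Segment 1: A = π(1.02/2 mm)² = π(5.1000e-04 m)² = 8.171e-07 m²
R₁ = ρL/A = (1.60×10^-8)(10.7)/(8.171e-07) = 0.2095 Ω
Segment 2: A = 0.384 mm² = 3.840e-07 m²
R₂ = (1.60×10^-8)(7.23)/(3.840e-07) = 0.3013 Ω
R = R₁ + R₂ = 0.511 Ω

0.511 Ω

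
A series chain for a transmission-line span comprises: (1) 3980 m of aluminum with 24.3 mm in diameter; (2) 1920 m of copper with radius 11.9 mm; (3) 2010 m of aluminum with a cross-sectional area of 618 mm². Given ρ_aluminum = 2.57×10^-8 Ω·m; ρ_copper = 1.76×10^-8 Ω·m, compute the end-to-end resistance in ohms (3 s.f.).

0.380 Ω

Seg 1: A = π(d/2)² = π(1.2150e-02 m)² = 4.638e-04 m²
R_1 = (2.57×10^-8)(3980)/(4.638e-04) = 0.2206 Ω
Seg 2: A = πr² = π(1.1900e-02 m)² = 4.449e-04 m²
R_2 = (1.76×10^-8)(1920)/(4.449e-04) = 0.07596 Ω
Seg 3: A = 618 mm² = 6.180e-04 m²
R_3 = (2.57×10^-8)(2010)/(6.180e-04) = 0.08359 Ω
R_total = R_1 + R_2 + R_3 = 0.380 Ω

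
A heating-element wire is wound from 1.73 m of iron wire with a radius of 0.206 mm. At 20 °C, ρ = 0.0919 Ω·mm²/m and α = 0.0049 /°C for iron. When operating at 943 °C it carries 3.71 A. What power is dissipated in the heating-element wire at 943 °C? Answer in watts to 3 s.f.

ρ = 0.0919 Ω·mm²/m = 9.19×10^-8 Ω·m
A = πr² = π(2.0600e-04 m)² = 1.333e-07 m²
R₍20₎ = ρL/A = (9.19×10^-8)(1.73)/(1.333e-07) = 1.193 Ω
R₍943₎ = R₍20₎(1 + αΔT) = 1.193 × (1 + 0.0049×923) = 6.586 Ω
P = I²R = (3.71)² × 6.586 = 90.7 W

90.7 W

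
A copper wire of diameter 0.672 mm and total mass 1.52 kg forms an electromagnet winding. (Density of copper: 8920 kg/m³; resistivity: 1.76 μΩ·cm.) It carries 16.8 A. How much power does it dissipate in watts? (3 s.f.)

ρ = 1.76 μΩ·cm = 1.76×10^-8 Ω·m
A = π(d/2)² = π(3.3600e-04 m)² = 3.5467e-07 m²
L = m/(density·A) = 1.52/(8920×3.5467e-07) = 480.5 m
R = ρL/A = (1.76×10^-8)(480.5)/(3.5467e-07) = 23.84 Ω
P = I²R = (16.8)² × 23.84 = 6730 W

6730 W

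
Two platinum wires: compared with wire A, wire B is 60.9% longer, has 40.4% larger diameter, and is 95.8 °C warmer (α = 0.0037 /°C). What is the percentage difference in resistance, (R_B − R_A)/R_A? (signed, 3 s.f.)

R ∝ ρL/d² with ρ ∝ (1+αΔT), so R_B/R_A = (1 + 60.9/100) × (1 + 40.4/100)⁻² × (1 + 0.0037×95.8)
= 1.609 × 0.5073 × 1.355 = 1.106
(R_B − R_A)/R_A = 1.106 − 1 = 10.6%

10.6%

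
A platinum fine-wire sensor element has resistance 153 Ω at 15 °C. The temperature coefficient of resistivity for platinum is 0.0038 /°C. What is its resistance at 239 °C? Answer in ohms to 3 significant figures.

283 Ω

ΔT = 239 − 15 = 224 °C
R = R₀(1 + αΔT) = 153 × (1 + 0.0038×224) = 153 × 1.851 = 283 Ω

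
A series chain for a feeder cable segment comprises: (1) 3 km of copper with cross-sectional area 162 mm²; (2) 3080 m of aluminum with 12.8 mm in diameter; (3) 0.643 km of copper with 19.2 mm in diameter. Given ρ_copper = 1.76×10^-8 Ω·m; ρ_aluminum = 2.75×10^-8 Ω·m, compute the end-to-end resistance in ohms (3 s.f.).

Seg 1: A = 162 mm² = 1.620e-04 m²
R_1 = (1.76×10^-8)(3000)/(1.620e-04) = 0.3259 Ω
Seg 2: A = π(d/2)² = π(6.4000e-03 m)² = 1.287e-04 m²
R_2 = (2.75×10^-8)(3080)/(1.287e-04) = 0.6582 Ω
Seg 3: A = π(d/2)² = π(9.6000e-03 m)² = 2.895e-04 m²
R_3 = (1.76×10^-8)(643)/(2.895e-04) = 0.03909 Ω
R_total = R_1 + R_2 + R_3 = 1.02 Ω

1.02 Ω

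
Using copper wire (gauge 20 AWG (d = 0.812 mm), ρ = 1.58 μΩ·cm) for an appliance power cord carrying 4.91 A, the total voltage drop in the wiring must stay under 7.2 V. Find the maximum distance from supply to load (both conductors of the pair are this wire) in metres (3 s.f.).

24.0 m

ρ = 1.58 μΩ·cm = 1.58×10^-8 Ω·m
A = π(0.812/2 mm)² = π(4.0600e-04 m)² = 5.178e-07 m²
L_max = V_max·A/(2·ρI) = (7.2)(5.178e-07)/(2×1.58×10^-8×4.91) = 24.0 m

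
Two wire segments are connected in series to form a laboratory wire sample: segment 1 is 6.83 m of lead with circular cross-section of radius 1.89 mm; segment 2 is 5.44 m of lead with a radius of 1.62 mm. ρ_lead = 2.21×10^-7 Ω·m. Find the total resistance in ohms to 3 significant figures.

Segment 1: A = πr² = π(1.8900e-03 m)² = 1.122e-05 m²
R₁ = ρL/A = (2.21×10^-7)(6.83)/(1.122e-05) = 0.1345 Ω
Segment 2: A = πr² = π(1.6200e-03 m)² = 8.245e-06 m²
R₂ = (2.21×10^-7)(5.44)/(8.245e-06) = 0.1458 Ω
R = R₁ + R₂ = 0.280 Ω

0.280 Ω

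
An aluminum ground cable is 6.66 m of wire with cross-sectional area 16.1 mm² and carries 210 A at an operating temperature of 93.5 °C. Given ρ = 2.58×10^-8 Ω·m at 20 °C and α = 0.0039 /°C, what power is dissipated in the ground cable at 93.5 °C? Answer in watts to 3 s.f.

606 W

A = 16.1 mm² = 1.610e-05 m²
R₍20₎ = ρL/A = (2.58×10^-8)(6.66)/(1.610e-05) = 0.01067 Ω
R₍93.5₎ = R₍20₎(1 + αΔT) = 0.01067 × (1 + 0.0039×73.5) = 0.01373 Ω
P = I²R = (210)² × 0.01373 = 606 W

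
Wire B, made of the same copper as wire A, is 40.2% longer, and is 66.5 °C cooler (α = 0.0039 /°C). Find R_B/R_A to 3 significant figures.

R ∝ ρL/d² with ρ ∝ (1+αΔT), so R_B/R_A = (1 + 40.2/100) × (1 − 0.0039×66.5)
= 1.402 × 0.7407 = 1.04

1.04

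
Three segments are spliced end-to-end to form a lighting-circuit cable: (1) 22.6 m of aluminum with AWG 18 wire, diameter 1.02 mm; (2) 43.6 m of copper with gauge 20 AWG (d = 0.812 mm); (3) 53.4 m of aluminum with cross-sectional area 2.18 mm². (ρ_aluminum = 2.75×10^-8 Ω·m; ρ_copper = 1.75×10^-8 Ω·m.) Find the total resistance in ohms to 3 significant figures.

2.91 Ω

Seg 1: A = π(1.02/2 mm)² = π(5.1000e-04 m)² = 8.171e-07 m²
R_1 = (2.75×10^-8)(22.6)/(8.171e-07) = 0.7606 Ω
Seg 2: A = π(0.812/2 mm)² = π(4.0600e-04 m)² = 5.178e-07 m²
R_2 = (1.75×10^-8)(43.6)/(5.178e-07) = 1.473 Ω
Seg 3: A = 2.18 mm² = 2.180e-06 m²
R_3 = (2.75×10^-8)(53.4)/(2.180e-06) = 0.6736 Ω
R_total = R_1 + R_2 + R_3 = 2.91 Ω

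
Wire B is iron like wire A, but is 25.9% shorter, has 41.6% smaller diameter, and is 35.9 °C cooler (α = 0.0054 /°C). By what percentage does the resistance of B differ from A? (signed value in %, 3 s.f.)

R ∝ ρL/d² with ρ ∝ (1+αΔT), so R_B/R_A = (1 − 25.9/100) × (1 − 41.6/100)⁻² × (1 − 0.0054×35.9)
= 0.741 × 2.932 × 0.8061 = 1.752
(R_B − R_A)/R_A = 1.752 − 1 = 75.1%

75.1%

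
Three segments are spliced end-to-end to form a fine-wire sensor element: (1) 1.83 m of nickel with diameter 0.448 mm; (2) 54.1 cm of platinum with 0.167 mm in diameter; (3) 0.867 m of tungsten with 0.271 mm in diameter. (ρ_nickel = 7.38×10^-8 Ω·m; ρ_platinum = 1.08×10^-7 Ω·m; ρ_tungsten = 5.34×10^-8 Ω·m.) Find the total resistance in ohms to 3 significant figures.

4.33 Ω

Seg 1: A = π(d/2)² = π(2.2400e-04 m)² = 1.576e-07 m²
R_1 = (7.38×10^-8)(1.83)/(1.576e-07) = 0.8568 Ω
Seg 2: A = π(d/2)² = π(8.3500e-05 m)² = 2.190e-08 m²
R_2 = (1.08×10^-7)(0.541)/(2.190e-08) = 2.667 Ω
Seg 3: A = π(d/2)² = π(1.3550e-04 m)² = 5.768e-08 m²
R_3 = (5.34×10^-8)(0.867)/(5.768e-08) = 0.8027 Ω
R_total = R_1 + R_2 + R_3 = 4.33 Ω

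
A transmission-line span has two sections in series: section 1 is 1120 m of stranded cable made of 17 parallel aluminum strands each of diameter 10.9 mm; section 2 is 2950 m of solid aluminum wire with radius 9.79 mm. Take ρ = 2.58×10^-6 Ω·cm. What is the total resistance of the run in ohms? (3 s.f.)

0.271 Ω

ρ = 2.58×10^-6 Ω·cm = 2.58×10^-8 Ω·m
Section 1: A_strand = π(5.4500e-03)² = 9.331e-05 m²; R₁ = ρL/(N·A_s) = (2.58×10^-8)(1120)/(17×9.331e-05) = 0.01822 Ω
Section 2: A = πr² = π(9.7900e-03 m)² = 3.011e-04 m²
R₂ = (2.58×10^-8)(2950)/(3.011e-04) = 0.2528 Ω
R = R₁ + R₂ = 0.271 Ω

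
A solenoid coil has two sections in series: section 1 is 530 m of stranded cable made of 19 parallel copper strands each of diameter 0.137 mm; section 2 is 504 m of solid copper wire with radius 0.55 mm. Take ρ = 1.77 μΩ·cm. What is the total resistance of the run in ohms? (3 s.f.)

42.9 Ω

ρ = 1.77 μΩ·cm = 1.77×10^-8 Ω·m
Section 1: A_strand = π(6.8500e-05)² = 1.474e-08 m²; R₁ = ρL/(N·A_s) = (1.77×10^-8)(530)/(19×1.474e-08) = 33.49 Ω
Section 2: A = πr² = π(5.5000e-04 m)² = 9.503e-07 m²
R₂ = (1.77×10^-8)(504)/(9.503e-07) = 9.387 Ω
R = R₁ + R₂ = 42.9 Ω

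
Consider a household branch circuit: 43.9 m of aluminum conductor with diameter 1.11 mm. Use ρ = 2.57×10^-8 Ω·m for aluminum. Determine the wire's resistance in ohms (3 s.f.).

1.17 Ω

A = π(d/2)² = π(5.5500e-04 m)² = 9.677e-07 m²
R = ρL/A = (2.57×10^-8)(43.9 m)/(9.677e-07 m²) = 1.17 Ω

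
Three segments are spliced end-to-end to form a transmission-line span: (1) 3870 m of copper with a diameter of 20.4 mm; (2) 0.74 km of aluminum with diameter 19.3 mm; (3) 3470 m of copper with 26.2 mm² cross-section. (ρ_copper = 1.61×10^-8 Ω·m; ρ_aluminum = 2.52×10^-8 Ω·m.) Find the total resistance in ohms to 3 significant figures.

Seg 1: A = π(d/2)² = π(1.0200e-02 m)² = 3.269e-04 m²
R_1 = (1.61×10^-8)(3870)/(3.269e-04) = 0.1906 Ω
Seg 2: A = π(d/2)² = π(9.6500e-03 m)² = 2.926e-04 m²
R_2 = (2.52×10^-8)(740)/(2.926e-04) = 0.06374 Ω
Seg 3: A = 26.2 mm² = 2.620e-05 m²
R_3 = (1.61×10^-8)(3470)/(2.620e-05) = 2.132 Ω
R_total = R_1 + R_2 + R_3 = 2.39 Ω

2.39 Ω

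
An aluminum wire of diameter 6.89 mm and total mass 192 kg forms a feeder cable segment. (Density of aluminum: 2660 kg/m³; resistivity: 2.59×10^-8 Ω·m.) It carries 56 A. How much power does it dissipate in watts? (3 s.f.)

4220 W

A = π(d/2)² = π(3.4450e-03 m)² = 3.7285e-05 m²
L = m/(density·A) = 192/(2660×3.7285e-05) = 1936 m
R = ρL/A = (2.59×10^-8)(1936)/(3.7285e-05) = 1.345 Ω
P = I²R = (56)² × 1.345 = 4220 W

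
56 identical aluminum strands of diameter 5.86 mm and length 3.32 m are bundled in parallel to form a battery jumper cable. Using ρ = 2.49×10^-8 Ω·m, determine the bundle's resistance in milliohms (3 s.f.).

A_strand = π(2.9300e-03 m)² = 2.697e-05 m²
R_strand = ρL/A = (2.49×10^-8)(3.32)/(2.697e-05) = 0.003065 Ω
R_total = R_strand/N = 0.003065/56 = 0.0547 mΩ

0.0547 mΩ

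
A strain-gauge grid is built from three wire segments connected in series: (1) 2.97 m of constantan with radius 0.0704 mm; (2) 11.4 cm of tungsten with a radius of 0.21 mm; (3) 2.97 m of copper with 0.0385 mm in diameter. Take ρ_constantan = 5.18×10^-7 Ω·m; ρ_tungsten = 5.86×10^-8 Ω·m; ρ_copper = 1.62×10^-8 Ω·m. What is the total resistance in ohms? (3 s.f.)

Seg 1: A = πr² = π(7.0400e-05 m)² = 1.557e-08 m²
R_1 = (5.18×10^-7)(2.97)/(1.557e-08) = 98.81 Ω
Seg 2: A = πr² = π(2.1000e-04 m)² = 1.385e-07 m²
R_2 = (5.86×10^-8)(0.114)/(1.385e-07) = 0.04822 Ω
Seg 3: A = π(d/2)² = π(1.9250e-05 m)² = 1.164e-09 m²
R_3 = (1.62×10^-8)(2.97)/(1.164e-09) = 41.33 Ω
R_total = R_1 + R_2 + R_3 = 140 Ω

140 Ω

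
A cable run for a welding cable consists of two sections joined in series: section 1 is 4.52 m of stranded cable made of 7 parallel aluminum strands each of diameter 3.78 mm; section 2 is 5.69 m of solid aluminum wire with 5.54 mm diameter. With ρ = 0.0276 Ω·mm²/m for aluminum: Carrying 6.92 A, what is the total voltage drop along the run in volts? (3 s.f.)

0.0561 V

ρ = 0.0276 Ω·mm²/m = 2.76×10^-8 Ω·m
Section 1: A_strand = π(1.8900e-03)² = 1.122e-05 m²; R₁ = ρL/(N·A_s) = (2.76×10^-8)(4.52)/(7×1.122e-05) = 0.001588 Ω
Section 2: A = π(d/2)² = π(2.7700e-03 m)² = 2.411e-05 m²
R₂ = (2.76×10^-8)(5.69)/(2.411e-05) = 0.006515 Ω
R = R₁ + R₂ = 0.008103 Ω
V = IR = 6.92 × 0.008103 = 0.0561 V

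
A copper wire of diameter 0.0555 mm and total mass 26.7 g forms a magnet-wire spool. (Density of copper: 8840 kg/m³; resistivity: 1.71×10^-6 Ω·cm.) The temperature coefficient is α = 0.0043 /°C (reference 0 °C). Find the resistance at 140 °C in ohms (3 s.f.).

14100 Ω

ρ = 1.71×10^-6 Ω·cm = 1.71×10^-8 Ω·m
A = π(d/2)² = π(2.7750e-05 m)² = 2.4192e-09 m²
L = m/(density·A) = 0.0267/(8840×2.4192e-09) = 1248 m
R = ρL/A = (1.71×10^-8)(1248)/(2.4192e-09) = 8825 Ω
R(140 °C) = 8825 × (1 + 0.0043×140) = 14100 Ω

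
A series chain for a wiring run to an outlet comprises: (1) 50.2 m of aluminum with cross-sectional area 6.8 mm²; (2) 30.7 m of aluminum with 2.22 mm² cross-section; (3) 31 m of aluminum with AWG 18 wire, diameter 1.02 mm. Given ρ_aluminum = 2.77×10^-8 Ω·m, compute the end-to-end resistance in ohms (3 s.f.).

1.64 Ω

Seg 1: A = 6.8 mm² = 6.800e-06 m²
R_1 = (2.77×10^-8)(50.2)/(6.800e-06) = 0.2045 Ω
Seg 2: A = 2.22 mm² = 2.220e-06 m²
R_2 = (2.77×10^-8)(30.7)/(2.220e-06) = 0.3831 Ω
Seg 3: A = π(1.02/2 mm)² = π(5.1000e-04 m)² = 8.171e-07 m²
R_3 = (2.77×10^-8)(31)/(8.171e-07) = 1.051 Ω
R_total = R_1 + R_2 + R_3 = 1.64 Ω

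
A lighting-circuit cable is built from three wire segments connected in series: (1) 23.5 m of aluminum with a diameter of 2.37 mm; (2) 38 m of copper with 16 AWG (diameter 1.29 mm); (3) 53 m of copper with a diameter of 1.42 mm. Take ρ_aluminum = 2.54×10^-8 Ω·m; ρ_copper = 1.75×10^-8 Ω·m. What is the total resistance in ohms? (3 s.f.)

1.23 Ω

Seg 1: A = π(d/2)² = π(1.1850e-03 m)² = 4.412e-06 m²
R_1 = (2.54×10^-8)(23.5)/(4.412e-06) = 0.1353 Ω
Seg 2: A = π(1.29/2 mm)² = π(6.4500e-04 m)² = 1.307e-06 m²
R_2 = (1.75×10^-8)(38)/(1.307e-06) = 0.5088 Ω
Seg 3: A = π(d/2)² = π(7.1000e-04 m)² = 1.584e-06 m²
R_3 = (1.75×10^-8)(53)/(1.584e-06) = 0.5857 Ω
R_total = R_1 + R_2 + R_3 = 1.23 Ω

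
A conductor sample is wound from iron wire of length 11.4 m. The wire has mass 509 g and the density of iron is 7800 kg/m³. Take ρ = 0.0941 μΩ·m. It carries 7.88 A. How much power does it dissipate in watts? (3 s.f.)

ρ = 0.0941 μΩ·m = 9.41×10^-8 Ω·m
A = m/(density·L) = 0.509/(7800×11.4) = 5.7242e-06 m²
R = ρL/A = (9.41×10^-8)(11.4)/(5.7242e-06) = 0.1874 Ω
P = I²R = (7.88)² × 0.1874 = 11.6 W

11.6 W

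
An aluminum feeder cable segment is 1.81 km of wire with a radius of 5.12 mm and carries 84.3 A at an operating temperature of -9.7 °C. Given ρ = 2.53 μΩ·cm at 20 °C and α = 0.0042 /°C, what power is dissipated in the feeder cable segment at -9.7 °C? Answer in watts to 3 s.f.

ρ = 2.53 μΩ·cm = 2.53×10^-8 Ω·m
A = πr² = π(5.1200e-03 m)² = 8.235e-05 m²
R₍20₎ = ρL/A = (2.53×10^-8)(1810)/(8.235e-05) = 0.556 Ω
R₍-9.7₎ = R₍20₎(1 + αΔT) = 0.556 × (1 + 0.0042×-29.7) = 0.4867 Ω
P = I²R = (84.3)² × 0.4867 = 3460 W

3460 W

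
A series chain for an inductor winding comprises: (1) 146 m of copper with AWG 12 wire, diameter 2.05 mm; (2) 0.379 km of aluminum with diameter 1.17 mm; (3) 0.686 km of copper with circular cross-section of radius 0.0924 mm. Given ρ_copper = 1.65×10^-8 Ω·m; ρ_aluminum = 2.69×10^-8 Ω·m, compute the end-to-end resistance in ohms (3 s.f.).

Seg 1: A = π(2.05/2 mm)² = π(1.0250e-03 m)² = 3.301e-06 m²
R_1 = (1.65×10^-8)(146)/(3.301e-06) = 0.7299 Ω
Seg 2: A = π(d/2)² = π(5.8500e-04 m)² = 1.075e-06 m²
R_2 = (2.69×10^-8)(379)/(1.075e-06) = 9.483 Ω
Seg 3: A = πr² = π(9.2400e-05 m)² = 2.682e-08 m²
R_3 = (1.65×10^-8)(686)/(2.682e-08) = 422 Ω
R_total = R_1 + R_2 + R_3 = 432 Ω

432 Ω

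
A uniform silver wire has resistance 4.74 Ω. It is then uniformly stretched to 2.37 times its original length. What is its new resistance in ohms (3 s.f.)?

26.6 Ω

Volume constant ⇒ A' = A/k with k = 2.37. R' = ρ(kL)/(A/k) = k²R.
R' = 5.617 × 4.74 = 26.6 Ω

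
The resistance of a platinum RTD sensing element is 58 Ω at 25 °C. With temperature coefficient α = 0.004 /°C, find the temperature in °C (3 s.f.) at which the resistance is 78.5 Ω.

R = R₀(1 + α(T − T₀)) ⇒ T = T₀ + (R/R₀ − 1)/α
T = 25 + (78.5/58 − 1)/0.004 = 25 + (0.3534)/0.004 = 113 °C

113 °C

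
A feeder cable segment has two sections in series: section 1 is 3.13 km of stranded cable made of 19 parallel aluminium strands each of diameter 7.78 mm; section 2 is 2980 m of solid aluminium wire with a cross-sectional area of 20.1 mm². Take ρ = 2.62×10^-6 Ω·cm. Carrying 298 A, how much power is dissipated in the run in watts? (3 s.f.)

ρ = 2.62×10^-6 Ω·cm = 2.62×10^-8 Ω·m
Section 1: A_strand = π(3.8900e-03)² = 4.754e-05 m²; R₁ = ρL/(N·A_s) = (2.62×10^-8)(3130)/(19×4.754e-05) = 0.09079 Ω
Section 2: A = 20.1 mm² = 2.010e-05 m²
R₂ = (2.62×10^-8)(2980)/(2.010e-05) = 3.884 Ω
R = R₁ + R₂ = 3.975 Ω
P = I²R = (298)² × 3.975 = 3.53×10^5 W

3.53×10^5 W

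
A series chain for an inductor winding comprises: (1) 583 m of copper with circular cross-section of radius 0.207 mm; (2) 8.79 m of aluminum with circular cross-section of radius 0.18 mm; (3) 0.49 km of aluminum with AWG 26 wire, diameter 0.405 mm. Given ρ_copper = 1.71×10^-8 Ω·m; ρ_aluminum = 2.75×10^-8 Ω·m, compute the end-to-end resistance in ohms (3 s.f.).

181 Ω

Seg 1: A = πr² = π(2.0700e-04 m)² = 1.346e-07 m²
R_1 = (1.71×10^-8)(583)/(1.346e-07) = 74.06 Ω
Seg 2: A = πr² = π(1.8000e-04 m)² = 1.018e-07 m²
R_2 = (2.75×10^-8)(8.79)/(1.018e-07) = 2.375 Ω
Seg 3: A = π(0.405/2 mm)² = π(2.0250e-04 m)² = 1.288e-07 m²
R_3 = (2.75×10^-8)(490)/(1.288e-07) = 104.6 Ω
R_total = R_1 + R_2 + R_3 = 181 Ω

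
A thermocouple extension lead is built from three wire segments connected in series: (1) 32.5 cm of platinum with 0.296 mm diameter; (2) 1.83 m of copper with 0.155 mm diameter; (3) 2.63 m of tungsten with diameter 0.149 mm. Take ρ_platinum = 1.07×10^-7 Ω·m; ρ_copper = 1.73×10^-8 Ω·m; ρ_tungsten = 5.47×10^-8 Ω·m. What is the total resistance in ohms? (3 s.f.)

10.4 Ω

Seg 1: A = π(d/2)² = π(1.4800e-04 m)² = 6.881e-08 m²
R_1 = (1.07×10^-7)(0.325)/(6.881e-08) = 0.5054 Ω
Seg 2: A = π(d/2)² = π(7.7500e-05 m)² = 1.887e-08 m²
R_2 = (1.73×10^-8)(1.83)/(1.887e-08) = 1.678 Ω
Seg 3: A = π(d/2)² = π(7.4500e-05 m)² = 1.744e-08 m²
R_3 = (5.47×10^-8)(2.63)/(1.744e-08) = 8.251 Ω
R_total = R_1 + R_2 + R_3 = 10.4 Ω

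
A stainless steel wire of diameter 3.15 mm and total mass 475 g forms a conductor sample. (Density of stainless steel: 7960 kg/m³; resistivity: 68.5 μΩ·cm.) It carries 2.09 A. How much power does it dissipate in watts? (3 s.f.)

ρ = 68.5 μΩ·cm = 6.85×10^-7 Ω·m
A = π(d/2)² = π(1.5750e-03 m)² = 7.7931e-06 m²
L = m/(density·A) = 0.475/(7960×7.7931e-06) = 7.657 m
R = ρL/A = (6.85×10^-7)(7.657)/(7.7931e-06) = 0.6731 Ω
P = I²R = (2.09)² × 0.6731 = 2.94 W

2.94 W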